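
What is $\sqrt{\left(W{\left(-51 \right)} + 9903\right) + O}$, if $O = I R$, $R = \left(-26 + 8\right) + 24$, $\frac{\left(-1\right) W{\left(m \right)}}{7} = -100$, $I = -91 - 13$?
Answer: $\sqrt{9979} \approx 99.895$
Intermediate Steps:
$I = -104$ ($I = -91 - 13 = -104$)
$W{\left(m \right)} = 700$ ($W{\left(m \right)} = \left(-7\right) \left(-100\right) = 700$)
$R = 6$ ($R = -18 + 24 = 6$)
$O = -624$ ($O = \left(-104\right) 6 = -624$)
$\sqrt{\left(W{\left(-51 \right)} + 9903\right) + O} = \sqrt{\left(700 + 9903\right) - 624} = \sqrt{10603 - 624} = \sqrt{9979}$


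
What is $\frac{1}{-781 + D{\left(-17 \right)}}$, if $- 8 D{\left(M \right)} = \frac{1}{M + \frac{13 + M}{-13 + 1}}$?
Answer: $- \frac{400}{312397} \approx -0.0012804$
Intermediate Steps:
$D{\left(M \right)} = - \frac{1}{8 \left(- \frac{13}{12} + \frac{11 M}{12}\right)}$ ($D{\left(M \right)} = - \frac{1}{8 \left(M + \frac{13 + M}{-13 + 1}\right)} = - \frac{1}{8 \left(M + \frac{13 + M}{-12}\right)} = - \frac{1}{8 \left(M + \left(13 + M\right) \left(- \frac{1}{12}\right)\right)} = - \frac{1}{8 \left(M - \left(\frac{13}{12} + \frac{M}{12}\right)\right)} = - \frac{1}{8 \left(- \frac{13}{12} + \frac{11 M}{12}\right)}$)
$\frac{1}{-781 + D{\left(-17 \right)}} = \frac{1}{-781 - \frac{3}{-26 + 22 \left(-17\right)}} = \frac{1}{-781 - \frac{3}{-26 - 374}} = \frac{1}{-781 - \frac{3}{-400}} = \frac{1}{-781 - - \frac{3}{400}} = \frac{1}{-781 + \frac{3}{400}} = \frac{1}{- \frac{312397}{400}} = - \frac{400}{312397}$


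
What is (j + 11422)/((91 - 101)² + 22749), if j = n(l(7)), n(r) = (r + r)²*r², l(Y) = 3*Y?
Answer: 789346/22849 ≈ 34.546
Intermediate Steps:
n(r) = 4*r⁴ (n(r) = (2*r)²*r² = (4*r²)*r² = 4*r⁴)
j = 777924 (j = 4*(3*7)⁴ = 4*21⁴ = 4*194481 = 777924)
(j + 11422)/((91 - 101)² + 22749) = (777924 + 11422)/((91 - 101)² + 22749) = 789346/((-10)² + 22749) = 789346/(100 + 22749) = 789346/22849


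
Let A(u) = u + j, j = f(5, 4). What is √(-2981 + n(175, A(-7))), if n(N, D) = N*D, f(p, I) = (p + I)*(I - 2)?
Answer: 4*I*√66 ≈ 32.496*I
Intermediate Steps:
f(p, I) = (-2 + I)*(I + p) (f(p, I) = (I + p)*(-2 + I) = (-2 + I)*(I + p))
j = 18 (j = 4² - 2*4 - 2*5 + 4*5 = 16 - 8 - 10 + 20 = 18)
A(u) = 18 + u (A(u) = u + 18 = 18 + u)
n(N, D) = D*N
√(-2981 + n(175, A(-7))) = √(-2981 + (18 - 7)*175) = √(-2981 + 11*175) = √(-2981 + 1925) = √(-1056) = 4*I*√66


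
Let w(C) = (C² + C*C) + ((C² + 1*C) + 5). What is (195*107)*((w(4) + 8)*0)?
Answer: 0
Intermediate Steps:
w(C) = 5 + C + 3*C² (w(C) = (C² + C²) + ((C² + C) + 5) = 2*C² + ((C + C²) + 5) = 2*C² + (5 + C + C²) = 5 + C + 3*C²)
(195*107)*((w(4) + 8)*0) = (195*107)*(((5 + 4 + 3*4²) + 8)*0) = 20865*(((5 + 4 + 3*16) + 8)*0) = 20865*(((5 + 4 + 48) + 8)*0) = 20865*((57 + 8)*0) = 20865*(65*0) = 20865*0 = 0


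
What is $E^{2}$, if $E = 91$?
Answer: $8281$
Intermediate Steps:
$E^{2} = 91^{2} = 8281$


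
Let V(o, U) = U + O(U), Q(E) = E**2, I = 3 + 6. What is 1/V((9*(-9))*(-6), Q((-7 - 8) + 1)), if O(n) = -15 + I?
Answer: 1/190 ≈ 0.0052632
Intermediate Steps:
I = 9
O(n) = -6 (O(n) = -15 + 9 = -6)
V(o, U) = -6 + U (V(o, U) = U - 6 = -6 + U)
1/V((9*(-9))*(-6), Q((-7 - 8) + 1)) = 1/(-6 + ((-7 - 8) + 1)**2) = 1/(-6 + (-15 + 1)**2) = 1/(-6 + (-14)**2) = 1/(-6 + 196) = 1/190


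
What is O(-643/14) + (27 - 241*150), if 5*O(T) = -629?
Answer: -181244/5 ≈ -36249.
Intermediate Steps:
O(T) = -629/5 (O(T) = (1/5)*(-629) = -629/5)
O(-643/14) + (27 - 241*150) = -629/5 + (27 - 241*150) = -629/5 + (27 - 36150) = -629/5 - 36123 = -181244/5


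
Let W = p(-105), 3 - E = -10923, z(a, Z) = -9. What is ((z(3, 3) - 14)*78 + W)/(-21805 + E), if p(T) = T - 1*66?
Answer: 1965/10879 ≈ 0.18062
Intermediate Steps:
p(T) = -66 + T (p(T) = T - 66 = -66 + T)
E = 10926 (E = 3 - 1*(-10923) = 3 + 10923 = 10926)
W = -171 (W = -66 - 105 = -171)
((z(3, 3) - 14)*78 + W)/(-21805 + E) = ((-9 - 14)*78 - 171)/(-21805 + 10926) = (-23*78 - 171)/(-10879) = (-1794 - 171)*(-1/10879) = -1965*(-1/10879) = 1965/10879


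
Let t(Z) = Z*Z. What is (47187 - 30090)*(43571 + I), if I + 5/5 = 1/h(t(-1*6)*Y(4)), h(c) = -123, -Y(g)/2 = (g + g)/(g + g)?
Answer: 744916151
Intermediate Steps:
t(Z) = Z²
Y(g) = -2 (Y(g) = -2*(g + g)/(g + g) = -2*2*g/(2*g) = -2*2*g*1/(2*g) = -2*1 = -2)
I = -124/123 (I = -1 + 1/(-123) = -1 - 1/123 = -124/123 ≈ -1.0081)
(47187 - 30090)*(43571 + I) = (47187 - 30090)*(43571 - 124/123) = 17097*(5359109/123) = 744916151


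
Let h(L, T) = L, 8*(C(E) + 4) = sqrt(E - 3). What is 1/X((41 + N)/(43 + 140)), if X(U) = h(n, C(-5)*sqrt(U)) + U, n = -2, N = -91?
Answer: -183/416 ≈ -0.43990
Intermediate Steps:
C(E) = -4 + sqrt(-3 + E)/8 (C(E) = -4 + sqrt(E - 3)/8 = -4 + sqrt(-3 + E)/8)
X(U) = -2 + U
1/X((41 + N)/(43 + 140)) = 1/(-2 + (41 - 91)/(43 + 140)) = 1/(-2 - 50/183) = 1/(-416/183) = -183/416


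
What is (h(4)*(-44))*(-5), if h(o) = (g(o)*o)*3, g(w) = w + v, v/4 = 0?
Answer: 10560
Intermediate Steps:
v = 0 (v = 4*0 = 0)
g(w) = w (g(w) = w + 0 = w)
h(o) = 3*o² (h(o) = (o*o)*3 = o²*3 = 3*o²)
(h(4)*(-44))*(-5) = ((3*4²)*(-44))*(-5) = ((3*16)*(-44))*(-5) = (48*(-44))*(-5) = -2112*(-5) = 10560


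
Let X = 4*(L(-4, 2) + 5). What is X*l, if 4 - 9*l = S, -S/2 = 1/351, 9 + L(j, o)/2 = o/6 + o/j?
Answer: -224960/9477 ≈ -23.737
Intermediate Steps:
L(j, o) = -18 + o/3 + 2*o/j (L(j, o) = -18 + 2*(o/6 + o/j) = -18 + (o/3 + 2*o/j) = -18 + o/3 + 2*o/j)
S = -2/351 ≈ -0.0056980
l = 1406/3159 (l = 4/9 - 1/9*(-2/351) = 4/9 + 2/3159 = 1406/3159 ≈ 0.44508)
X = -160/3 (X = 4*((-18 + (1/3)*2 + 2*2/(-4)) + 5) = 4*((-18 + 2/3 + 2*2*(-1/4)) + 5) = 4*((-18 + 2/3 - 1) + 5) = 4*(-55/3 + 5) = 4*(-40/3) = -160/3 ≈ -53.333)
X*l = -160/3*1406/3159 = -224960/9477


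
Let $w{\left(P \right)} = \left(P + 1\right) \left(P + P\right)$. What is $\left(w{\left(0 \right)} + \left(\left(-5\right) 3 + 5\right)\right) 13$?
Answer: $-130$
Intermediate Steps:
$w{\left(P \right)} = 2 P \left(1 + P\right)$ ($w{\left(P \right)} = \left(1 + P\right) 2 P = 2 P \left(1 + P\right)$)
$\left(w{\left(0 \right)} + \left(\left(-5\right) 3 + 5\right)\right) 13 = \left(2 \cdot 0 \left(1 + 0\right) + \left(\left(-5\right) 3 + 5\right)\right) 13 = \left(2 \cdot 0 \cdot 1 + \left(-15 + 5\right)\right) 13 = \left(0 - 10\right) 13 = \left(-10\right) 13 = -130$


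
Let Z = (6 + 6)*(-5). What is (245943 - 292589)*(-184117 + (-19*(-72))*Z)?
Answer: 12417025262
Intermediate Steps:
Z = -60 (Z = 12*(-5) = -60)
(245943 - 292589)*(-184117 + (-19*(-72))*Z) = (245943 - 292589)*(-184117 - 19*(-72)*(-60)) = -46646*(-184117 + 1368*(-60)) = -46646*(-184117 - 82080) = -46646*(-266197) = 12417025262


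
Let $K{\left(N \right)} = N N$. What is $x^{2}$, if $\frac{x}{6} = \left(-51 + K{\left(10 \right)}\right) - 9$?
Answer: $57600$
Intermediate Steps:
$K{\left(N \right)} = N^{2}$
$x = 240$ ($x = 6 \left(\left(-51 + 10^{2}\right) - 9\right) = 6 \left(\left(-51 + 100\right) - 9\right) = 6 \left(49 - 9\right) = 6 \cdot 40 = 240$)
$x^{2} = 240^{2} = 57600$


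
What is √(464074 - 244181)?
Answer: √219893 ≈ 468.93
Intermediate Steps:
√(464074 - 244181) = √219893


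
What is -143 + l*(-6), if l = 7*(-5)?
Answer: 67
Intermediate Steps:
l = -35
-143 + l*(-6) = -143 - 35*(-6) = -143 + 210 = 67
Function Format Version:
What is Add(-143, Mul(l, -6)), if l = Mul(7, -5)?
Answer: 67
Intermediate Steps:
l = -35
Add(-143, Mul(l, -6)) = Add(-143, Mul(-35, -6)) = Add(-143, 210) = 67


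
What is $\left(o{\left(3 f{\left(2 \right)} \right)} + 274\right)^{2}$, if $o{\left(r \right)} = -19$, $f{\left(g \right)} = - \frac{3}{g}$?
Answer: $65025$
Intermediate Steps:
$\left(o{\left(3 f{\left(2 \right)} \right)} + 274\right)^{2} = \left(-19 + 274\right)^{2} = 255^{2} = 65025$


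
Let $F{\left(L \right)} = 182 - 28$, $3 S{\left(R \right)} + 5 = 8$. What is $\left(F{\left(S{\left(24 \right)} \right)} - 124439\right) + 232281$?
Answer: $107996$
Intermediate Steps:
$S{\left(R \right)} = 1$ ($S{\left(R \right)} = - \frac{5}{3} + \frac{1}{3} \cdot 8 = - \frac{5}{3} + \frac{8}{3} = 1$)
$F{\left(L \right)} = 154$
$\left(F{\left(S{\left(24 \right)} \right)} - 124439\right) + 232281 = \left(154 - 124439\right) + 232281 = -124285 + 232281 = 107996$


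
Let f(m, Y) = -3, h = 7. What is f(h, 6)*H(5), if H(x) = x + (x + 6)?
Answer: -48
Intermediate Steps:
H(x) = 6 + 2*x (H(x) = x + (6 + x) = 6 + 2*x)
f(h, 6)*H(5) = -3*(6 + 2*5) = -3*(6 + 10) = -3*16 = -48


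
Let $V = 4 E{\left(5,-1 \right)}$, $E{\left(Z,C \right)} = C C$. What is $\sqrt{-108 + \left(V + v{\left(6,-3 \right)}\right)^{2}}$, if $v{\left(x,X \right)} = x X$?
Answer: $2 \sqrt{22} \approx 9.3808$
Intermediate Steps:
$v{\left(x,X \right)} = X x$
$E{\left(Z,C \right)} = C^{2}$
$V = 4$ ($V = 4 \left(-1\right)^{2} = 4 \cdot 1 = 4$)
$\sqrt{-108 + \left(V + v{\left(6,-3 \right)}\right)^{2}} = \sqrt{-108 + \left(4 - 18\right)^{2}} = \sqrt{-108 + \left(-14\right)^{2}} = \sqrt{-108 + 196} = \sqrt{88} = 2 \sqrt{22}$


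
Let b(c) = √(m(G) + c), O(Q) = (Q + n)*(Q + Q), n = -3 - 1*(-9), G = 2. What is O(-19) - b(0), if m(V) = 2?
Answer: 494 - √2 ≈ 492.59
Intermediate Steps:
n = 6 (n = -3 + 9 = 6)
O(Q) = 2*Q*(6 + Q) (O(Q) = (Q + 6)*(Q + Q) = (6 + Q)*(2*Q) = 2*Q*(6 + Q))
b(c) = √(2 + c)
O(-19) - b(0) = 2*(-19)*(6 - 19) - √(2 + 0) = 2*(-19)*(-13) - √2 = 494 - √2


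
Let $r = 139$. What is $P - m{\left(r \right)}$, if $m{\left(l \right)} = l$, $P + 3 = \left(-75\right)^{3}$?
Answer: $-422017$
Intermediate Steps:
$P = -421878$ ($P = -3 + \left(-75\right)^{3} = -3 - 421875 = -421878$)
$P - m{\left(r \right)} = -421878 - 139 = -422017$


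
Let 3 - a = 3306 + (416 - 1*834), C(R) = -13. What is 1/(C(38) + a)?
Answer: -1/2898 ≈ -0.00034507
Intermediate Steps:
a = -2885 (a = 3 - (3306 + (416 - 1*834)) = 3 - (3306 + (416 - 834)) = 3 - (3306 - 418) = 3 - 1*2888 = 3 - 2888 = -2885)
1/(C(38) + a) = 1/(-13 - 2885) = 1/(-2898) = -1/2898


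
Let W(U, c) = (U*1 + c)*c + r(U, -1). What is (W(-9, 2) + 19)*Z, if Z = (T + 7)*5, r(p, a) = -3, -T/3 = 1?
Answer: 40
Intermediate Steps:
T = -3 (T = -3*1 = -3)
W(U, c) = -3 + c*(U + c) (W(U, c) = (U*1 + c)*c - 3 = (U + c)*c - 3 = c*(U + c) - 3 = -3 + c*(U + c))
Z = 20 (Z = (-3 + 7)*5 = 4*5 = 20)
(W(-9, 2) + 19)*Z = ((-3 + 2**2 - 9*2) + 19)*20 = ((-3 + 4 - 18) + 19)*20 = (-17 + 19)*20 = 2*20 = 40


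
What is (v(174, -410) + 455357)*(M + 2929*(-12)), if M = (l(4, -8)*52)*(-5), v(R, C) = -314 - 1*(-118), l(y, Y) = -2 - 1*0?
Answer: -15761315108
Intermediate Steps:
l(y, Y) = -2 (l(y, Y) = -2 + 0 = -2)
v(R, C) = -196 (v(R, C) = -314 + 118 = -196)
M = 520 (M = -2*52*(-5) = -104*(-5) = 520)
(v(174, -410) + 455357)*(M + 2929*(-12)) = (-196 + 455357)*(520 + 2929*(-12)) = 455161*(520 - 35148) = 455161*(-34628) = -15761315108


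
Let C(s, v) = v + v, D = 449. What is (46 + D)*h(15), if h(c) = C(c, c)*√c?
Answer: 14850*√15 ≈ 57514.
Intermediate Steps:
C(s, v) = 2*v
h(c) = 2*c^(3/2) (h(c) = (2*c)*√c = 2*c^(3/2))
(46 + D)*h(15) = (46 + 449)*(2*15^(3/2)) = 495*(2*(15*√15)) = 495*(30*√15) = 14850*√15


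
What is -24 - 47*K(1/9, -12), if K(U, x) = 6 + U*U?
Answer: -24833/81 ≈ -306.58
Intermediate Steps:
K(U, x) = 6 + U**2
-24 - 47*K(1/9, -12) = -24 - 47*(6 + (1/9)**2) = -24 - 47*(6 + 1/81) = -24 - 47*487/81 = -24 - 22889/81 = -24833/81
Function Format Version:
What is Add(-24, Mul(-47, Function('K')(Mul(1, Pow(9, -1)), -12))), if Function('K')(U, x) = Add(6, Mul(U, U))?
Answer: Rational(-24833, 81) ≈ -306.58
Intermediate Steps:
Function('K')(U, x) = Add(6, Pow(U, 2))
Add(-24, Mul(-47, Function('K')(Mul(1, Pow(9, -1)), -12))) = Add(-24, Mul(-47, Add(6, Pow(Mul(1, Pow(9, -1)), 2)))) = Add(-24, Mul(-47, Add(6, Pow(Mul(1, Rational(1, 9)), 2)))) = Add(-24, Mul(-47, Add(6, Pow(Rational(1, 9), 2)))) = Add(-24, Mul(-47, Add(6, Rational(1, 81)))) = Add(-24, Mul(-47, Rational(487, 81))) = Add(-24, Rational(-22889, 81)) = Rational(-24833, 81)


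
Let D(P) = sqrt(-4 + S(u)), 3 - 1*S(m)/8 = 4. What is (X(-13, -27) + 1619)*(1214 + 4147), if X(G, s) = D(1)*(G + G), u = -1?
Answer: 8679459 - 278772*I*sqrt(3) ≈ 8.6795e+6 - 4.8285e+5*I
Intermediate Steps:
S(m) = -8 (S(m) = 24 - 8*4 = 24 - 32 = -8)
D(P) = 2*I*sqrt(3) (D(P) = sqrt(-4 - 8) = sqrt(-12) = 2*I*sqrt(3))
X(G, s) = 4*I*G*sqrt(3) (X(G, s) = (2*I*sqrt(3))*(G + G) = (2*I*sqrt(3))*(2*G) = 4*I*G*sqrt(3))
(X(-13, -27) + 1619)*(1214 + 4147) = (4*I*(-13)*sqrt(3) + 1619)*(1214 + 4147) = (-52*I*sqrt(3) + 1619)*5361 = (1619 - 52*I*sqrt(3))*5361 = 8679459 - 278772*I*sqrt(3)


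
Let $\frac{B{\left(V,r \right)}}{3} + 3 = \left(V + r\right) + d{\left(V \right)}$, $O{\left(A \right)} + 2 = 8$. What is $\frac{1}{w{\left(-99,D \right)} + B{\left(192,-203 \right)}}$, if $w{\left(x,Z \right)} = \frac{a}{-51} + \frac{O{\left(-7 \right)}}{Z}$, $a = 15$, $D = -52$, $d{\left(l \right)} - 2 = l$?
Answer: $\frac{442}{238499} \approx 0.0018533$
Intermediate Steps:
$O{\left(A \right)} = 6$ ($O{\left(A \right)} = -2 + 8 = 6$)
$d{\left(l \right)} = 2 + l$
$B{\left(V,r \right)} = -3 + 3 r + 6 V$ ($B{\left(V,r \right)} = -9 + 3 \left(\left(V + r\right) + \left(2 + V\right)\right) = -9 + 3 \left(2 + r + 2 V\right) = -9 + \left(6 + 3 r + 6 V\right) = -3 + 3 r + 6 V$)
$w{\left(x,Z \right)} = - \frac{5}{17} + \frac{6}{Z}$ ($w{\left(x,Z \right)} = \frac{15}{-51} + \frac{6}{Z} = 15 \left(- \frac{1}{51}\right) + \frac{6}{Z} = - \frac{5}{17} + \frac{6}{Z}$)
$\frac{1}{w{\left(-99,D \right)} + B{\left(192,-203 \right)}} = \frac{1}{\left(- \frac{5}{17} + \frac{6}{-52}\right) + \left(-3 + 3 \left(-203\right) + 6 \cdot 192\right)} = \frac{1}{\left(- \frac{5}{17} + 6 \left(- \frac{1}{52}\right)\right) - -540} = \frac{1}{\left(- \frac{5}{17} - \frac{3}{26}\right) + 540} = \frac{1}{- \frac{181}{442} + 540} = \frac{1}{\frac{238499}{442}} = \frac{442}{238499}$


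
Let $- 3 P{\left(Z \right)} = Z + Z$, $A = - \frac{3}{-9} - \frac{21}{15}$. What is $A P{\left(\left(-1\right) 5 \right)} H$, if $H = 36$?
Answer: $-128$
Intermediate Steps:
$A = - \frac{16}{15}$ ($A = \left(-3\right) \left(- \frac{1}{9}\right) - \frac{7}{5} = \frac{1}{3} - \frac{7}{5} = - \frac{16}{15} \approx -1.0667$)
$P{\left(Z \right)} = - \frac{2 Z}{3}$ ($P{\left(Z \right)} = - \frac{Z + Z}{3} = - \frac{2 Z}{3}$)
$A P{\left(\left(-1\right) 5 \right)} H = - \frac{16 \left(- \frac{2 \left(\left(-1\right) 5\right)}{3}\right)}{15} \cdot 36 = - \frac{16 \left(\left(- \frac{2}{3}\right) \left(-5\right)\right)}{15} \cdot 36 = \left(- \frac{16}{15}\right) \frac{10}{3} \cdot 36 = \left(- \frac{32}{9}\right) 36 = -128$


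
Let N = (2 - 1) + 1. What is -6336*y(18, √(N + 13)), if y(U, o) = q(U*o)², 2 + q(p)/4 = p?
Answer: -493092864 + 7299072*√15 ≈ -4.6482e+8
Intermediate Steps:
q(p) = -8 + 4*p
N = 2 (N = 1 + 1 = 2)
y(U, o) = (-8 + 4*U*o)² (y(U, o) = (-8 + 4*(U*o))² = (-8 + 4*U*o)²)
-6336*y(18, √(N + 13)) = -101376*(-2 + 18*√(2 + 13))² = -101376*(-2 + 18*√15)²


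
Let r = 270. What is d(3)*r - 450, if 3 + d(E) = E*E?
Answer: 1170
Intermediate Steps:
d(E) = -3 + E² (d(E) = -3 + E*E = -3 + E²)
d(3)*r - 450 = (-3 + 3²)*270 - 450 = (-3 + 9)*270 - 450 = 6*270 - 450 = 1620 - 450 = 1170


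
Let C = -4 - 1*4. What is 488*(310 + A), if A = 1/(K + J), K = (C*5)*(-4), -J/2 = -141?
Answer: 33433124/221 ≈ 1.5128e+5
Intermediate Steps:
C = -8 (C = -4 - 4 = -8)
J = 282 (J = -2*(-141) = 282)
K = 160 (K = -8*5*(-4) = -40*(-4) = 160)
A = 1/442 (A = 1/(160 + 282) = 1/442 ≈ 0.0022624)
488*(310 + A) = 488*(310 + 1/442) = 488*(137021/442) = 33433124/221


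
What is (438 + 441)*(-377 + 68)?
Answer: -271611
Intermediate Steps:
(438 + 441)*(-377 + 68) = 879*(-309) = -271611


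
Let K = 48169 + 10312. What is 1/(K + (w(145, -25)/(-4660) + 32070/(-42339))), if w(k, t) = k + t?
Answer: 3288329/192302192801 ≈ 1.7100e-5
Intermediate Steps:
K = 58481
1/(K + (w(145, -25)/(-4660) + 32070/(-42339))) = 1/(58481 + ((145 - 25)/(-4660) + 32070/(-42339))) = 1/(58481 + (120*(-1/4660) + 32070*(-1/42339))) = 1/(58481 + (-6/233 - 10690/14113)) = 1/(58481 - 2575448/3288329) = 1/(192302192801/3288329) = 3288329/192302192801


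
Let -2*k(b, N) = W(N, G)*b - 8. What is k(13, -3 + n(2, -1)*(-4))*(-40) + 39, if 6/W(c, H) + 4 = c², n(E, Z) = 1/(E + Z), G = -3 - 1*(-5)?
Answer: -259/3 ≈ -86.333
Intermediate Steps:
G = 2 (G = -3 + 5 = 2)
W(c, H) = 6/(-4 + c²)
k(b, N) = 4 - 3*b/(-4 + N²) (k(b, N) = -((6/(-4 + N²))*b - 8)/2 = -(6*b/(-4 + N²) - 8)/2 = -(-8 + 6*b/(-4 + N²))/2 = 4 - 3*b/(-4 + N²))
k(13, -3 + n(2, -1)*(-4))*(-40) + 39 = ((-16 - 3*13 + 4*(-3 - 4/(2 - 1))²)/(-4 + (-3 - 4/(2 - 1))²))*(-40) + 39 = ((-16 - 39 + 4*(-3 - 4/1)²)/(-4 + (-3 - 4/1)²))*(-40) + 39 = ((-16 - 39 + 4*(-3 + 1*(-4))²)/(-4 + (-3 + 1*(-4))²))*(-40) + 39 = ((-16 - 39 + 4*(-3 - 4)²)/(-4 + (-3 - 4)²))*(-40) + 39 = ((-16 - 39 + 4*(-7)²)/(-4 + (-7)²))*(-40) + 39 = ((-16 - 39 + 4*49)/(-4 + 49))*(-40) + 39 = ((-16 - 39 + 196)/45)*(-40) + 39 = ((1/45)*141)*(-40) + 39 = (47/15)*(-40) + 39 = -376/3 + 39 = -259/3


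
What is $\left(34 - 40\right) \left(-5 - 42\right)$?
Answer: $282$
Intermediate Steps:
$\left(34 - 40\right) \left(-5 - 42\right) = \left(34 - 40\right) \left(-47\right) = \left(-6\right) \left(-47\right) = 282$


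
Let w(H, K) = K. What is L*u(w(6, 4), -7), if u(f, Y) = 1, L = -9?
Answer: -9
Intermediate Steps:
L*u(w(6, 4), -7) = -9*1 = -9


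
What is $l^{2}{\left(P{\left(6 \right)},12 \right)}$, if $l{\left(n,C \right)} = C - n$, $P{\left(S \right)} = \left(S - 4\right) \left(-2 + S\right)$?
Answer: $16$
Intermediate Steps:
$P{\left(S \right)} = \left(-4 + S\right) \left(-2 + S\right)$
$l^{2}{\left(P{\left(6 \right)},12 \right)} = \left(12 - \left(8 + 6^{2} - 36\right)\right)^{2} = \left(12 - \left(8 + 36 - 36\right)\right)^{2} = \left(12 - 8\right)^{2} = 4^{2} = 16$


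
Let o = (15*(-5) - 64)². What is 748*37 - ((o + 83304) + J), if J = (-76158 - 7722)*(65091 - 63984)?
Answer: 92780211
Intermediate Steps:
J = -92855160 (J = -83880*1107 = -92855160)
o = 19321 (o = (-75 - 64)² = (-139)² = 19321)
748*37 - ((o + 83304) + J) = 748*37 - ((19321 + 83304) - 92855160) = 27676 - (102625 - 92855160) = 27676 - 1*(-92752535) = 27676 + 92752535 = 92780211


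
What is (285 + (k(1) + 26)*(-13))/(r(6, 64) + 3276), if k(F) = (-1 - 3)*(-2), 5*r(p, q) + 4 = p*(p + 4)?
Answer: -785/16436 ≈ -0.047761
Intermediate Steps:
r(p, q) = -⅘ + p*(4 + p)/5 (r(p, q) = -⅘ + (p*(p + 4))/5 = -⅘ + (p*(4 + p))/5 = -⅘ + p*(4 + p)/5)
k(F) = 8 (k(F) = -4*(-2) = 8)
(285 + (k(1) + 26)*(-13))/(r(6, 64) + 3276) = (285 + (8 + 26)*(-13))/((-⅘ + (⅕)*6² + (⅘)*6) + 3276) = (285 + 34*(-13))/((-⅘ + (⅕)*36 + 24/5) + 3276) = (285 - 442)/((-⅘ + 36/5 + 24/5) + 3276) = -157/(56/5 + 3276) = -157/16436/5 = -157*5/16436 = -785/16436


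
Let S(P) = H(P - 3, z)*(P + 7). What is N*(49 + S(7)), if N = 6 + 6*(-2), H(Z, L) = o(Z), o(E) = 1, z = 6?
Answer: -378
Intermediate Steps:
H(Z, L) = 1
S(P) = 7 + P (S(P) = 1*(P + 7) = 1*(7 + P) = 7 + P)
N = -6 (N = 6 - 12 = -6)
N*(49 + S(7)) = -6*(49 + (7 + 7)) = -6*(49 + 14) = -6*63 = -378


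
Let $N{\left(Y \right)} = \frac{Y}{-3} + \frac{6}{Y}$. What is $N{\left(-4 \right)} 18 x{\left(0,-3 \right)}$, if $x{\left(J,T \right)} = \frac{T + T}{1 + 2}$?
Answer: $6$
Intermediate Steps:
$x{\left(J,T \right)} = \frac{2 T}{3}$
$N{\left(Y \right)} = \frac{6}{Y} - \frac{Y}{3}$ ($N{\left(Y \right)} = Y \left(- \frac{1}{3}\right) + \frac{6}{Y} = - \frac{Y}{3} + \frac{6}{Y} = \frac{6}{Y} - \frac{Y}{3}$)
$N{\left(-4 \right)} 18 x{\left(0,-3 \right)} = \left(\frac{6}{-4} - - \frac{4}{3}\right) 18 \cdot \frac{2}{3} \left(-3\right) = \left(6 \left(- \frac{1}{4}\right) + \frac{4}{3}\right) 18 \left(-2\right) = \left(- \frac{3}{2} + \frac{4}{3}\right) 18 \left(-2\right) = \left(- \frac{1}{6}\right) 18 \left(-2\right) = \left(-3\right) \left(-2\right) = 6$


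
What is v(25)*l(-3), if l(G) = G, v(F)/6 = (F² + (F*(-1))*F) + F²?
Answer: -11250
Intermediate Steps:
v(F) = 6*F² (v(F) = 6*((F² + (F*(-1))*F) + F²) = 6*((F² + (-F)*F) + F²) = 6*((F² - F²) + F²) = 6*(0 + F²) = 6*F²)
v(25)*l(-3) = (6*25²)*(-3) = (6*625)*(-3) = 3750*(-3) = -11250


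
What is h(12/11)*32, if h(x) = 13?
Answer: 416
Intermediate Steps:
h(12/11)*32 = 13*32 = 416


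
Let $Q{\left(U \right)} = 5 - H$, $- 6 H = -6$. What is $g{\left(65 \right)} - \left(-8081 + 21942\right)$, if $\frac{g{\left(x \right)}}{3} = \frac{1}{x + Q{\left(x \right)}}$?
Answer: $- \frac{318802}{23} \approx -13861.0$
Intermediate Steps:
$H = 1$ ($H = \left(- \frac{1}{6}\right) \left(-6\right) = 1$)
$Q{\left(U \right)} = 4$ ($Q{\left(U \right)} = 5 - 1 = 4$)
$g{\left(x \right)} = \frac{3}{4 + x}$ ($g{\left(x \right)} = \frac{3}{x + 4} = \frac{3}{4 + x}$)
$g{\left(65 \right)} - \left(-8081 + 21942\right) = \frac{3}{4 + 65} - \left(-8081 + 21942\right) = \frac{3}{69} - 13861 = 3 \cdot \frac{1}{69} - 13861 = \frac{1}{23} - 13861 = - \frac{318802}{23}$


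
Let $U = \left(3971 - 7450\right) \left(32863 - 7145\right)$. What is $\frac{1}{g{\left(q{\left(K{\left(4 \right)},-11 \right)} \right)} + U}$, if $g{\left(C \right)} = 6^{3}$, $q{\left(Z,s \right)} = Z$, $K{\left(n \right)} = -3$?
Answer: $- \frac{1}{89472706} \approx -1.1177 \cdot 10^{-8}$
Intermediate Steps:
$g{\left(C \right)} = 216$
$U = -89472922$ ($U = - 3479 \left(32863 - 7145\right) = \left(-3479\right) 25718 = -89472922$)
$\frac{1}{g{\left(q{\left(K{\left(4 \right)},-11 \right)} \right)} + U} = \frac{1}{216 - 89472922} = \frac{1}{-89472706} = - \frac{1}{89472706}$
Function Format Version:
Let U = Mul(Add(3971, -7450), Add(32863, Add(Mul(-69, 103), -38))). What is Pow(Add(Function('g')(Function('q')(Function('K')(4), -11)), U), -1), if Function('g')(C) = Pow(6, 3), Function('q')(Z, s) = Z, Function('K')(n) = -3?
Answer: Rational(-1, 89472706) ≈ -1.1177e-8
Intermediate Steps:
Function('g')(C) = 216
U = -89472922 (U = Mul(-3479, Add(32863, Add(-7107, -38))) = Mul(-3479, Add(32863, -7145)) = Mul(-3479, 25718) = -89472922)
Pow(Add(Function('g')(Function('q')(Function('K')(4), -11)), U), -1) = Pow(Add(216, -89472922), -1) = Pow(-89472706, -1) = Rational(-1, 89472706)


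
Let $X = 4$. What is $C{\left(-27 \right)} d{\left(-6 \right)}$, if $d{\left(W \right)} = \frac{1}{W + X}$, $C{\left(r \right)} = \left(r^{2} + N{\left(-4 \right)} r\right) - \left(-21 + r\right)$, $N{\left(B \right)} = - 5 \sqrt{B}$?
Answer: $- \frac{777}{2} - 135 i \approx -388.5 - 135.0 i$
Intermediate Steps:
$C{\left(r \right)} = 21 + r^{2} - r - 10 i r$ ($C{\left(r \right)} = \left(r^{2} + - 5 \sqrt{-4} r\right) - \left(-21 + r\right) = \left(r^{2} + - 5 \cdot 2 i r\right) - \left(-21 + r\right) = \left(r^{2} + - 10 i r\right) - \left(-21 + r\right) = \left(r^{2} - 10 i r\right) - \left(-21 + r\right) = 21 + r^{2} - r - 10 i r$)
$d{\left(W \right)} = \frac{1}{4 + W}$ ($d{\left(W \right)} = \frac{1}{W + 4} = \frac{1}{4 + W}$)
$C{\left(-27 \right)} d{\left(-6 \right)} = \frac{21 + \left(-27\right)^{2} - -27 - 10 i \left(-27\right)}{4 - 6} = \frac{21 + 729 + 27 + 270 i}{-2} = \left(777 + 270 i\right) \left(- \frac{1}{2}\right) = - \frac{777}{2} - 135 i$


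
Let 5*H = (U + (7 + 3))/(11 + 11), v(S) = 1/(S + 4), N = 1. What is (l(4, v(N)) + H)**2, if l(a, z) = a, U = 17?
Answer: 218089/12100 ≈ 18.024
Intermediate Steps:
v(S) = 1/(4 + S)
H = 27/110 (H = ((17 + (7 + 3))/(11 + 11))/5 = ((17 + 10)/22)/5 = (27*(1/22))/5 = (1/5)*(27/22) = 27/110 ≈ 0.24545)
(l(4, v(N)) + H)**2 = (4 + 27/110)**2 = (467/110)**2 = 218089/12100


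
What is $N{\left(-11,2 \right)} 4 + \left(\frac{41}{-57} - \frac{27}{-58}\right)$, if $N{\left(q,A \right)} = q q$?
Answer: $\frac{1599265}{3306} \approx 483.75$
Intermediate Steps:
$N{\left(q,A \right)} = q^{2}$
$N{\left(-11,2 \right)} 4 + \left(\frac{41}{-57} - \frac{27}{-58}\right) = \left(-11\right)^{2} \cdot 4 + \left(\frac{41}{-57} - \frac{27}{-58}\right) = 121 \cdot 4 + \left(41 \left(- \frac{1}{57}\right) - - \frac{27}{58}\right) = 484 + \left(- \frac{41}{57} + \frac{27}{58}\right) = 484 - \frac{839}{3306} = \frac{1599265}{3306}$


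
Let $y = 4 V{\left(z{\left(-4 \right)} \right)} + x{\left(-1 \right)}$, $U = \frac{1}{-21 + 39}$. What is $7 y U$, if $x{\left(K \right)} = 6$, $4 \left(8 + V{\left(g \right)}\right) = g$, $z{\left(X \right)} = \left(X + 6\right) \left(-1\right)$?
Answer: $- \frac{98}{9} \approx -10.889$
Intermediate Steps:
$z{\left(X \right)} = -6 - X$ ($z{\left(X \right)} = \left(6 + X\right) \left(-1\right) = -6 - X$)
$V{\left(g \right)} = -8 + \frac{g}{4}$
$U = \frac{1}{18} \approx 0.055556$
$y = -28$ ($y = 4 \left(-8 + \frac{-6 - -4}{4}\right) + 6 = 4 \left(-8 + \frac{-6 + 4}{4}\right) + 6 = 4 \left(-8 + \frac{1}{4} \left(-2\right)\right) + 6 = 4 \left(-8 - \frac{1}{2}\right) + 6 = 4 \left(- \frac{17}{2}\right) + 6 = -34 + 6 = -28$)
$7 y U = 7 \left(-28\right) \frac{1}{18} = \left(-196\right) \frac{1}{18} = - \frac{98}{9}$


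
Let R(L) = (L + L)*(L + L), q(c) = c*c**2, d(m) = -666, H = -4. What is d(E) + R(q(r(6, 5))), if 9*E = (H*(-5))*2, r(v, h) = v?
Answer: 185958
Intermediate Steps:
E = 40/9 (E = (-4*(-5)*2)/9 = (20*2)/9 = (1/9)*40 = 40/9 ≈ 4.4444)
q(c) = c**3
R(L) = 4*L**2 (R(L) = (2*L)*(2*L) = 4*L**2)
d(E) + R(q(r(6, 5))) = -666 + 4*(6**3)**2 = -666 + 4*216**2 = -666 + 4*46656 = -666 + 186624 = 185958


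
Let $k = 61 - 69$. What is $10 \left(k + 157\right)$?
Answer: $1490$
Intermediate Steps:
$k = -8$ ($k = 61 - 69 = -8$)
$10 \left(k + 157\right) = 10 \left(-8 + 157\right) = 10 \cdot 149 = 1490$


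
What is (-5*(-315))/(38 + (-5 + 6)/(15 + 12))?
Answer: 42525/1027 ≈ 41.407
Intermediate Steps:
(-5*(-315))/(38 + (-5 + 6)/(15 + 12)) = 1575/(38 + 1/27) = 1575/(1027/27) = 1575*(27/1027) = 42525/1027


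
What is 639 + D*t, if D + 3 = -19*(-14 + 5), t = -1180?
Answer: -197601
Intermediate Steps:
D = 168 (D = -3 - 19*(-14 + 5) = -3 - 19*(-9) = -3 + 171 = 168)
639 + D*t = 639 + 168*(-1180) = 639 - 198240 = -197601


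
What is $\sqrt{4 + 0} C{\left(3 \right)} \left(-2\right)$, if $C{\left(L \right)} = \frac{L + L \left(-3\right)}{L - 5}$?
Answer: $-12$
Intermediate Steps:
$C{\left(L \right)} = - \frac{2 L}{-5 + L}$ ($C{\left(L \right)} = \frac{L - 3 L}{-5 + L} = \frac{\left(-2\right) L}{-5 + L} = - \frac{2 L}{-5 + L}$)
$\sqrt{4 + 0} C{\left(3 \right)} \left(-2\right) = \sqrt{4 + 0} \left(\left(-2\right) 3 \frac{1}{-5 + 3}\right) \left(-2\right) = \sqrt{4} \left(\left(-2\right) 3 \frac{1}{-2}\right) \left(-2\right) = 2 \left(\left(-2\right) 3 \left(- \frac{1}{2}\right)\right) \left(-2\right) = 2 \cdot 3 \left(-2\right) = 6 \left(-2\right) = -12$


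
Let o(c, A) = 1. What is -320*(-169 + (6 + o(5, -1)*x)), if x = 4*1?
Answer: 50880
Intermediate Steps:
x = 4
-320*(-169 + (6 + o(5, -1)*x)) = -320*(-169 + (6 + 1*4)) = -320*(-169 + (6 + 4)) = -320*(-169 + 10) = -320*(-159) = 50880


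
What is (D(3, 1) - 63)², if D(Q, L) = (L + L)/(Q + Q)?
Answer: 35344/9 ≈ 3927.1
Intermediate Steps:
D(Q, L) = L/Q (D(Q, L) = (2*L)/((2*Q)) = (2*L)*(1/(2*Q)) = L/Q)
(D(3, 1) - 63)² = (1/3 - 63)² = (1*(⅓) - 63)² = (⅓ - 63)² = (-188/3)² = 35344/9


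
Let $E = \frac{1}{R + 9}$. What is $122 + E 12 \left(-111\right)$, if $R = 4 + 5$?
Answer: $48$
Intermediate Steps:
$R = 9$
$E = \frac{1}{18}$ ($E = \frac{1}{9 + 9} = \frac{1}{18} \approx 0.055556$)
$122 + E 12 \left(-111\right) = 122 + \frac{1}{18} \cdot 12 \left(-111\right) = 122 + \frac{2}{3} \left(-111\right) = 122 - 74 = 48$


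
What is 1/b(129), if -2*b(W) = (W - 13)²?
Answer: -1/6728 ≈ -0.00014863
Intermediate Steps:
b(W) = -(-13 + W)²/2 (b(W) = -(W - 13)²/2 = -(-13 + W)²/2)
1/b(129) = 1/(-(-13 + 129)²/2) = 1/(-½*116²) = 1/(-½*13456) = 1/(-6728) = -1/6728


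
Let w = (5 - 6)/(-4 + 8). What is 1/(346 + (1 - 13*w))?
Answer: 4/1401 ≈ 0.0028551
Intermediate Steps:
w = -¼ (w = -1/4 = -1*¼ = -¼ ≈ -0.25000)
1/(346 + (1 - 13*w)) = 1/(346 + (1 - 13*(-¼))) = 1/(346 + (1 + 13/4)) = 1/(346 + 17/4) = 1/(1401/4) = 4/1401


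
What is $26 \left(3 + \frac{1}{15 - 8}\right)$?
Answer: $\frac{572}{7} \approx 81.714$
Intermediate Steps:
$26 \left(3 + \frac{1}{15 - 8}\right) = 26 \left(3 + \frac{1}{7}\right) = 26 \cdot \frac{22}{7} = \frac{572}{7}$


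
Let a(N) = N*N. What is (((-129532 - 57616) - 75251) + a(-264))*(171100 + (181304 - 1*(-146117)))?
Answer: -96066492263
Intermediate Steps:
a(N) = N²
(((-129532 - 57616) - 75251) + a(-264))*(171100 + (181304 - 1*(-146117))) = (((-129532 - 57616) - 75251) + (-264)²)*(171100 + (181304 - 1*(-146117))) = ((-187148 - 75251) + 69696)*(171100 + (181304 + 146117)) = (-262399 + 69696)*(171100 + 327421) = -192703*498521 = -96066492263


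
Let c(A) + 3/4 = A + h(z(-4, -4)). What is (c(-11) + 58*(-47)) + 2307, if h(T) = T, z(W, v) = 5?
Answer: -1703/4 ≈ -425.75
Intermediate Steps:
c(A) = 17/4 + A (c(A) = -3/4 + (A + 5) = -3/4 + (5 + A) = 17/4 + A)
(c(-11) + 58*(-47)) + 2307 = ((17/4 - 11) + 58*(-47)) + 2307 = (-27/4 - 2726) + 2307 = -10931/4 + 2307 = -1703/4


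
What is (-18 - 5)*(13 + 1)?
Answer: -322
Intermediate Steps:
(-18 - 5)*(13 + 1) = -23*14 = -322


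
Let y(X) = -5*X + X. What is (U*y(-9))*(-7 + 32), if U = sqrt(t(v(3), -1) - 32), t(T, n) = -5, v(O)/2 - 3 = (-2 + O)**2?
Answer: 900*I*sqrt(37) ≈ 5474.5*I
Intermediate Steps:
v(O) = 6 + 2*(-2 + O)**2
y(X) = -4*X
U = I*sqrt(37) (U = sqrt(-5 - 32) = sqrt(-37) = I*sqrt(37) ≈ 6.0828*I)
(U*y(-9))*(-7 + 32) = ((I*sqrt(37))*(-4*(-9)))*(-7 + 32) = ((I*sqrt(37))*36)*25 = (36*I*sqrt(37))*25 = 900*I*sqrt(37)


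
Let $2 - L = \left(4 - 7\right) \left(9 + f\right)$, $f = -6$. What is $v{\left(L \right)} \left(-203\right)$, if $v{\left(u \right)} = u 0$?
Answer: $0$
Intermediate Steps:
$L = 11$ ($L = 2 - \left(4 - 7\right) \left(9 - 6\right) = 2 - \left(-3\right) 3 = 2 - -9 = 2 + 9 = 11$)
$v{\left(u \right)} = 0$
$v{\left(L \right)} \left(-203\right) = 0 \left(-203\right) = 0$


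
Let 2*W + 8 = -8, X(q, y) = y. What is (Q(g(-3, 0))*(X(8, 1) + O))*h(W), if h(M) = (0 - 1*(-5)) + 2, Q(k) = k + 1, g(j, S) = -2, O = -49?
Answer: 336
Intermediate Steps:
Q(k) = 1 + k
W = -8 (W = -4 + (½)*(-8) = -4 - 4 = -8)
h(M) = 7 (h(M) = (0 + 5) + 2 = 5 + 2 = 7)
(Q(g(-3, 0))*(X(8, 1) + O))*h(W) = ((1 - 2)*(1 - 49))*7 = -1*(-48)*7 = 48*7 = 336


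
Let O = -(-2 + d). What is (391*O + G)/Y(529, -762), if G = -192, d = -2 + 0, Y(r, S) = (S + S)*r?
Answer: -343/201549 ≈ -0.0017018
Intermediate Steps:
Y(r, S) = 2*S*r (Y(r, S) = (2*S)*r = 2*S*r)
d = -2
O = 4 (O = -(-2 - 2) = -1*(-4) = 4)
(391*O + G)/Y(529, -762) = (391*4 - 192)/((2*(-762)*529)) = (1564 - 192)/(-806196) = 1372*(-1/806196) = -343/201549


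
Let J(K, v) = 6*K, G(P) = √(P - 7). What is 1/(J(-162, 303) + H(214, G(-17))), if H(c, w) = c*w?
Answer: -81/170324 - 107*I*√6/510972 ≈ -0.00047556 - 0.00051294*I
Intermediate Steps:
G(P) = √(-7 + P)
1/(J(-162, 303) + H(214, G(-17))) = 1/(6*(-162) + 214*√(-7 - 17)) = 1/(-972 + 214*√(-24)) = 1/(-972 + 214*(2*I*√6)) = 1/(-972 + 428*I*√6)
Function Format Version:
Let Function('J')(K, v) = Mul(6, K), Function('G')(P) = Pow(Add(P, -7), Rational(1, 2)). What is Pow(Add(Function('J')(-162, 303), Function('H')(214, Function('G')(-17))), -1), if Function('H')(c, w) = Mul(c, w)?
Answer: Add(Rational(-81, 170324), Mul(Rational(-107, 510972), I, Pow(6, Rational(1, 2)))) ≈ Add(-0.00047556, Mul(-0.00051294, I))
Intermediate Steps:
Function('G')(P) = Pow(Add(-7, P), Rational(1, 2))
Pow(Add(Function('J')(-162, 303), Function('H')(214, Function('G')(-17))), -1) = Pow(Add(Mul(6, -162), Mul(214, Pow(Add(-7, -17), Rational(1, 2)))), -1) = Pow(Add(-972, Mul(214, Pow(-24, Rational(1, 2)))), -1) = Pow(Add(-972, Mul(214, Mul(2, I, Pow(6, Rational(1, 2))))), -1) = Pow(Add(-972, Mul(428, I, Pow(6, Rational(1, 2)))), -1)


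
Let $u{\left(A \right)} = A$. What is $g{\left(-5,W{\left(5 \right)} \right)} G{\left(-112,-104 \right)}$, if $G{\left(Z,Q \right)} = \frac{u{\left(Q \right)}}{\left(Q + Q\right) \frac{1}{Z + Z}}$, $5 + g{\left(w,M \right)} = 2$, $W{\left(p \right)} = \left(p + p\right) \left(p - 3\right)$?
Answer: $336$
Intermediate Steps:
$W{\left(p \right)} = 2 p \left(-3 + p\right)$
$g{\left(w,M \right)} = -3$ ($g{\left(w,M \right)} = -5 + 2 = -3$)
$G{\left(Z,Q \right)} = Z$ ($G{\left(Z,Q \right)} = \frac{Q}{\left(Q + Q\right) \frac{1}{Z + Z}} = \frac{Q}{2 Q \frac{1}{2 Z}} = \frac{Q}{Q \frac{1}{Z}} = Q \frac{Z}{Q} = Z$)
$g{\left(-5,W{\left(5 \right)} \right)} G{\left(-112,-104 \right)} = \left(-3\right) \left(-112\right) = 336$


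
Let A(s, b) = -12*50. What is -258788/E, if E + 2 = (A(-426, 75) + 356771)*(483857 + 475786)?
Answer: -258788/341797006951 ≈ -7.5714e-7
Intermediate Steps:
A(s, b) = -600
E = 341797006951 (E = -2 + (-600 + 356771)*(483857 + 475786) = -2 + 356171*959643 = -2 + 341797006953 = 341797006951)
-258788/E = -258788/341797006951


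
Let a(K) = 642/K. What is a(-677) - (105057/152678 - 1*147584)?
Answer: 15254556734639/103363006 ≈ 1.4758e+5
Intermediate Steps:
a(-677) - (105057/152678 - 1*147584) = 642/(-677) - (105057/152678 - 1*147584) = 642*(-1/677) - (105057*(1/152678) - 147584) = -642/677 - (105057/152678 - 147584) = -642/677 - 1*(-22532724895/152678) = -642/677 + 22532724895/152678 = 15254556734639/103363006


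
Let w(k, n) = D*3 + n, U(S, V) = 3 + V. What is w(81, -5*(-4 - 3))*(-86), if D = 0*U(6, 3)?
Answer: -3010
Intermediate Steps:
D = 0 (D = 0*(3 + 3) = 0*6 = 0)
w(k, n) = n (w(k, n) = 0*3 + n = 0 + n = n)
w(81, -5*(-4 - 3))*(-86) = -5*(-4 - 3)*(-86) = -5*(-7)*(-86) = 35*(-86) = -3010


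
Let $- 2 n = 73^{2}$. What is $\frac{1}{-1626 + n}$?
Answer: $- \frac{2}{8581} \approx -0.00023307$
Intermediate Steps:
$n = - \frac{5329}{2}$ ($n = - \frac{73^{2}}{2} = \left(- \frac{1}{2}\right) 5329 = - \frac{5329}{2} \approx -2664.5$)
$\frac{1}{-1626 + n} = \frac{1}{-1626 - \frac{5329}{2}} = \frac{1}{- \frac{8581}{2}} = - \frac{2}{8581}$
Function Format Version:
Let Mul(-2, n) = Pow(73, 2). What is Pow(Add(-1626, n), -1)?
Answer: Rational(-2, 8581) ≈ -0.00023307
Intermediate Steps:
n = Rational(-5329, 2) (n = Mul(Rational(-1, 2), Pow(73, 2)) = Mul(Rational(-1, 2), 5329) = Rational(-5329, 2) ≈ -2664.5)
Pow(Add(-1626, n), -1) = Pow(Add(-1626, Rational(-5329, 2)), -1) = Pow(Rational(-8581, 2), -1) = Rational(-2, 8581)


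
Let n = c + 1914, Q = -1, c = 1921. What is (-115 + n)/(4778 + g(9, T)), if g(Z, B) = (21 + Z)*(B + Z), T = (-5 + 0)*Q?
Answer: 1860/2599 ≈ 0.71566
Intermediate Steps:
n = 3835 (n = 1921 + 1914 = 3835)
T = 5 (T = (-5 + 0)*(-1) = -5*(-1) = 5)
(-115 + n)/(4778 + g(9, T)) = (-115 + 3835)/(4778 + (9² + 21*5 + 21*9 + 5*9)) = 3720/(4778 + (81 + 105 + 189 + 45)) = 3720/(4778 + 420) = 3720/5198 = 3720*(1/5198) = 1860/2599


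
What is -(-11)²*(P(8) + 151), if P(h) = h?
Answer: -19239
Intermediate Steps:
-(-11)²*(P(8) + 151) = -(-11)²*(8 + 151) = -121*159 = -1*19239 = -19239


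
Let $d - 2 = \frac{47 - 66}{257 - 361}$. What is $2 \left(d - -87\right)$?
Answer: $\frac{9275}{52} \approx 178.37$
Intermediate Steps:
$d = \frac{227}{104}$ ($d = 2 + \frac{47 - 66}{257 - 361} = 2 - \frac{19}{-104} = 2 - - \frac{19}{104} = 2 + \frac{19}{104} = \frac{227}{104} \approx 2.1827$)
$2 \left(d - -87\right) = 2 \left(\frac{227}{104} - -87\right) = 2 \left(\frac{227}{104} + 87\right) = 2 \cdot \frac{9275}{104} = \frac{9275}{52}$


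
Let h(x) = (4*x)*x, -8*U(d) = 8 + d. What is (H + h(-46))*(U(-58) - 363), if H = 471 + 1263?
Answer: -7276273/2 ≈ -3.6381e+6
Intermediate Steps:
U(d) = -1 - d/8 (U(d) = -(8 + d)/8 = -1 - d/8)
h(x) = 4*x²
H = 1734
(H + h(-46))*(U(-58) - 363) = (1734 + 4*(-46)²)*((-1 - ⅛*(-58)) - 363) = (1734 + 4*2116)*((-1 + 29/4) - 363) = (1734 + 8464)*(25/4 - 363) = 10198*(-1427/4) = -7276273/2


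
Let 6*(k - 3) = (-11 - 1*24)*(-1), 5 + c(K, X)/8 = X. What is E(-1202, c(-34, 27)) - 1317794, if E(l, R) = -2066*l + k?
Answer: 6993281/6 ≈ 1.1655e+6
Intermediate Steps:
c(K, X) = -40 + 8*X
k = 53/6 (k = 3 + ((-11 - 1*24)*(-1))/6 = 3 + ((-11 - 24)*(-1))/6 = 3 + (-35*(-1))/6 = 3 + (1/6)*35 = 3 + 35/6 = 53/6 ≈ 8.8333)
E(l, R) = 53/6 - 2066*l (E(l, R) = -2066*l + 53/6 = 53/6 - 2066*l)
E(-1202, c(-34, 27)) - 1317794 = (53/6 - 2066*(-1202)) - 1317794 = (53/6 + 2483332) - 1317794 = 14900045/6 - 1317794 = 6993281/6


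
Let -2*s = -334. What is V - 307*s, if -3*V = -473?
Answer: -153334/3 ≈ -51111.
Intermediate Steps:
V = 473/3 (V = -⅓*(-473) = 473/3 ≈ 157.67)
s = 167 (s = -½*(-334) = 167)
V - 307*s = 473/3 - 307*167 = 473/3 - 51269 = -153334/3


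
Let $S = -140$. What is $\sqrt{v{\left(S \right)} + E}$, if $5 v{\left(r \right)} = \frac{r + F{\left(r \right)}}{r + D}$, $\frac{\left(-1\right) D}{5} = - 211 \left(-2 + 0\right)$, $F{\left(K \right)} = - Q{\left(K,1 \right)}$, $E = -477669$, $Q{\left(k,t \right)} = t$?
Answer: $\frac{17 i \sqrt{37188762}}{150} \approx 691.14 i$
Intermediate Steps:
$F{\left(K \right)} = -1$ ($F{\left(K \right)} = \left(-1\right) 1 = -1$)
$D = -2110$ ($D = - 5 \left(- 211 \left(-2 + 0\right)\right) = - 5 \left(\left(-211\right) \left(-2\right)\right) = \left(-5\right) 422 = -2110$)
$v{\left(r \right)} = \frac{-1 + r}{5 \left(-2110 + r\right)}$ ($v{\left(r \right)} = \frac{\left(r - 1\right) \frac{1}{r - 2110}}{5} = \frac{\left(-1 + r\right) \frac{1}{-2110 + r}}{5} = \frac{\frac{1}{-2110 + r} \left(-1 + r\right)}{5} = \frac{-1 + r}{5 \left(-2110 + r\right)}$)
$\sqrt{v{\left(S \right)} + E} = \sqrt{\frac{-1 - 140}{5 \left(-2110 - 140\right)} - 477669} = \sqrt{\frac{1}{5} \frac{1}{-2250} \left(-141\right) - 477669} = \sqrt{\frac{1}{5} \left(- \frac{1}{2250}\right) \left(-141\right) - 477669} = \sqrt{\frac{47}{3750} - 477669} = \sqrt{- \frac{1791258703}{3750}} = \frac{17 i \sqrt{37188762}}{150}$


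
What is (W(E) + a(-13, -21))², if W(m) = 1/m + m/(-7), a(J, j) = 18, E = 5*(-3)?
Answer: 4443664/11025 ≈ 403.05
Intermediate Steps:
E = -15
W(m) = 1/m - m/7 (W(m) = 1/m + m*(-⅐) = 1/m - m/7)
(W(E) + a(-13, -21))² = ((1/(-15) - ⅐*(-15)) + 18)² = ((-1/15 + 15/7) + 18)² = (218/105 + 18)² = (2108/105)² = 4443664/11025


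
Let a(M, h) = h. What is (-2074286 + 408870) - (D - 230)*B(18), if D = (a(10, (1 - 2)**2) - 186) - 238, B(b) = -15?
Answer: -1675211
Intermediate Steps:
D = -423 (D = ((1 - 2)**2 - 186) - 238 = ((-1)**2 - 186) - 238 = (1 - 186) - 238 = -185 - 238 = -423)
(-2074286 + 408870) - (D - 230)*B(18) = (-2074286 + 408870) - (-423 - 230)*(-15) = -1665416 - (-653)*(-15) = -1665416 - 1*9795 = -1665416 - 9795 = -1675211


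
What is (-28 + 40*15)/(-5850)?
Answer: -22/225 ≈ -0.097778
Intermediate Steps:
(-28 + 40*15)/(-5850) = (-28 + 600)*(-1/5850) = 572*(-1/5850) = -22/225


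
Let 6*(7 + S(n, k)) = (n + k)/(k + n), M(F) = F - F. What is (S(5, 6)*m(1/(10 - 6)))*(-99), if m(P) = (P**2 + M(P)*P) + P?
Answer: 6765/32 ≈ 211.41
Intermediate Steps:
M(F) = 0
S(n, k) = -41/6 (S(n, k) = -7 + ((n + k)/(k + n))/6 = -7 + ((k + n)/(k + n))/6 = -7 + (1/6)*1 = -7 + 1/6 = -41/6)
m(P) = P + P**2 (m(P) = (P**2 + 0*P) + P = (P**2 + 0) + P = P**2 + P = P + P**2)
(S(5, 6)*m(1/(10 - 6)))*(-99) = -41*(1 + 1/(10 - 6))/(6*(10 - 6))*(-99) = -41*(1 + 1/4)/(6*4)*(-99) = -41*(1 + 1/4)/24*(-99) = -41*5/(24*4)*(-99) = -41/6*5/16*(-99) = -205/96*(-99) = 6765/32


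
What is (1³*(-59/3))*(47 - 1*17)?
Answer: -590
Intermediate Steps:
(1³*(-59/3))*(47 - 1*17) = (1*(-59*⅓))*(47 - 17) = (1*(-59/3))*30 = -59/3*30 = -590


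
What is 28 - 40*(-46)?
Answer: 1868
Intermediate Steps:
28 - 40*(-46) = 28 + 1840 = 1868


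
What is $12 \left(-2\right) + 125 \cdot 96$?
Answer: $11976$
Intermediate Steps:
$12 \left(-2\right) + 125 \cdot 96 = -24 + 12000 = 11976$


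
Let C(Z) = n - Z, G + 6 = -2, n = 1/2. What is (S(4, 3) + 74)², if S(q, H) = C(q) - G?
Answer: 24649/4 ≈ 6162.3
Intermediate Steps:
n = ½ (n = 1*(½) = ½ ≈ 0.50000)
G = -8 (G = -6 - 2 = -8)
C(Z) = ½ - Z
S(q, H) = 17/2 - q (S(q, H) = (½ - q) - 1*(-8) = (½ - q) + 8 = 17/2 - q)
(S(4, 3) + 74)² = ((17/2 - 1*4) + 74)² = ((17/2 - 4) + 74)² = (9/2 + 74)² = (157/2)² = 24649/4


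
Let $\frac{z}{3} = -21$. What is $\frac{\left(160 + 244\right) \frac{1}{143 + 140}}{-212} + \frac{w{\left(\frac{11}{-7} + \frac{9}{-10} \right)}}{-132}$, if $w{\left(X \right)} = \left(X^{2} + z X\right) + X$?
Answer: $- \frac{11775781051}{9701353200} \approx -1.2138$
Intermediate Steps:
$z = -63$ ($z = 3 \left(-21\right) = -63$)
$w{\left(X \right)} = X^{2} - 62 X$ ($w{\left(X \right)} = \left(X^{2} - 63 X\right) + X = X^{2} - 62 X$)
$\frac{\left(160 + 244\right) \frac{1}{143 + 140}}{-212} + \frac{w{\left(\frac{11}{-7} + \frac{9}{-10} \right)}}{-132} = \frac{\left(160 + 244\right) \frac{1}{143 + 140}}{-212} + \frac{\left(\frac{11}{-7} + \frac{9}{-10}\right) \left(-62 + \left(\frac{11}{-7} + \frac{9}{-10}\right)\right)}{-132} = \frac{404}{283} \left(- \frac{1}{212}\right) + \left(11 \left(- \frac{1}{7}\right) + 9 \left(- \frac{1}{10}\right)\right) \left(-62 + \left(11 \left(- \frac{1}{7}\right) + 9 \left(- \frac{1}{10}\right)\right)\right) \left(- \frac{1}{132}\right) = 404 \cdot \frac{1}{283} \left(- \frac{1}{212}\right) + \left(- \frac{11}{7} - \frac{9}{10}\right) \left(-62 - \frac{173}{70}\right) \left(- \frac{1}{132}\right) = \frac{404}{283} \left(- \frac{1}{212}\right) + - \frac{173 \left(-62 - \frac{173}{70}\right)}{70} \left(- \frac{1}{132}\right) = - \frac{101}{14999} + \left(- \frac{173}{70}\right) \left(- \frac{4513}{70}\right) \left(- \frac{1}{132}\right) = - \frac{101}{14999} + \frac{780749}{4900} \left(- \frac{1}{132}\right) = - \frac{101}{14999} - \frac{780749}{646800} = - \frac{11775781051}{9701353200}$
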